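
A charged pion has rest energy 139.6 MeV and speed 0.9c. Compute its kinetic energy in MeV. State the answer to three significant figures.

Lorentz factor: γ = (1 − 0.81)^(−1/2) = 2.2942.
Kinetic energy: K = (γ − 1)mc² = (2.2942 − 1) × 139.6 MeV = 1.2942 × 139.6 = 181 MeV.

181 MeV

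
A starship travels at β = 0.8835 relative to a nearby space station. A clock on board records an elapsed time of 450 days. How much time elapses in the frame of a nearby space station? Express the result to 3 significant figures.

With β = 0.8835, γ = 1/√(1 − 0.8835²) = 1/√0.21942775 = 2.1348.
Time dilation: Δt = γ·Δτ = 2.1348 × 450 = 961 days.

961 days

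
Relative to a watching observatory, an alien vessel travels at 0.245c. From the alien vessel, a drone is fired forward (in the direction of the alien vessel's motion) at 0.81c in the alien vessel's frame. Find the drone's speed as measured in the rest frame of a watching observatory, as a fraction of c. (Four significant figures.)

0.8803c

In units of c, u = (u' + v)/(1 + u'v) with u' = 0.81 and v = 0.245.
Numerator: 0.81 + 0.245 = 1.055. Denominator: 1 + (0.81)(0.245) = 1.19845.
u = 1.055/1.19845 = 0.8803, so the speed is 0.8803c.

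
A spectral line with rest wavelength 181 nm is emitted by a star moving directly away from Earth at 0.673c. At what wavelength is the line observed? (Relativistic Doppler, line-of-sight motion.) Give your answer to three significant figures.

409 nm

Relativistic Doppler for wavelength: λ_obs = λ_src · √((1+β)/(1−β)).
With β = 0.673: factor = √(1.673/0.327) = 2.2619.
λ_obs = 181 × 2.2619 = 409 nm.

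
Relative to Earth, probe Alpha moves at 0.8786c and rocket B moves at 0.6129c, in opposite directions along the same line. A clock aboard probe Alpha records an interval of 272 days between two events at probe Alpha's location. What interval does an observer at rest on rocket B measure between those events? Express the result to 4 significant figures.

The velocity of probe Alpha relative to rocket B is (0.8786 + 0.6129)c / (1 + 0.8786×0.6129) = 0.96945c; relative speed 0.96945c.
γ for this relative speed: γ = 1/√(1 − 0.939833) = 4.0768.
The clock on probe Alpha records proper time, so rocket B measures Δt = γΔτ = 4.0768 × 272 = 1109 days.

1109 days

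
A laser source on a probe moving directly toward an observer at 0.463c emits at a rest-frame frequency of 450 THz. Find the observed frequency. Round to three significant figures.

743 THz

Relativistic Doppler (source moving toward): f_obs = f_src · √((1+β)/(1−β)).
With β = 0.463: factor = √(1.463/0.537) = 1.6506.
f_obs = 450 × 1.6506 = 743 THz.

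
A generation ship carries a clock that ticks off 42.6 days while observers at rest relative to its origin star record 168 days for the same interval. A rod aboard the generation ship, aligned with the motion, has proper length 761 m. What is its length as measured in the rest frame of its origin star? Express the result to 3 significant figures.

The time-dilation ratio gives γ = 168/42.6 = 3.94366.
The rod contracts by the same γ: 761 m / 3.94366 = 193 m.

193 m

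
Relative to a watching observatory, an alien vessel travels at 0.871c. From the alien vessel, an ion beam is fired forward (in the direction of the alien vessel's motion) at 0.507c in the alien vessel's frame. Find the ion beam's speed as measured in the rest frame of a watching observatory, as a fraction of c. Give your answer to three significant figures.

Relativistic velocity addition: u = (u' + v)/(1 + u'v/c²), with u' = 0.507c and v = 0.871c.
Numerator: 0.507 + 0.871 = 1.378. Denominator: 1 + (0.507)(0.871) = 1.441597.
u = 1.378/1.441597 = 0.95588, so the speed is 0.956c.

0.956c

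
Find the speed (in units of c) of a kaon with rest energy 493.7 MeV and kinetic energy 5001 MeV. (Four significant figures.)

γ = 1 + K/(mc²) = 1 + 5001/493.7 = 11.13.
β = √(1 − 1/γ²) = √(1 − 0.00807253) = √0.99192747 = 0.9960.

0.9960c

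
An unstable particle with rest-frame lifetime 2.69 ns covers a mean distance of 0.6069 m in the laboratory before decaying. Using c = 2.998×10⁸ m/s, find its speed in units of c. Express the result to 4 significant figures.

0.6013c

Lab distance = (lab lifetime)·v = γτ·βc, so βγ = d/(cτ) = 0.6069/(2.998×10⁸ × 2.690×10^-9) = 0.75255.
With βγ = 0.75255: γ² = 1 + (βγ)² = 1.566332, and β = (βγ)/γ = 0.75255/1.25153 = 0.6013.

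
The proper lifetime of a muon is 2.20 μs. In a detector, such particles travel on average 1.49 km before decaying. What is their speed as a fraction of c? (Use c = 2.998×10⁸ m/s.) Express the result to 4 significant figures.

Let x = d/(cτ) = 1490 m / (2.998×10⁸ m/s × 2.200×10^-6 s) = 2.2591. Since d = βγcτ, x = βγ = β/√(1−β²).
Solving: β² = x²/(1+x²) = 5.10353/6.10353 = 0.83616, so β = 0.9144.

0.9144c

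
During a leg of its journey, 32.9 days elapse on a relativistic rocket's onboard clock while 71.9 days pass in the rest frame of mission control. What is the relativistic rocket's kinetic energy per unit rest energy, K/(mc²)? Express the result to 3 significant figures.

1.19

From Δt = γΔτ: γ = 71.9/32.9 = 2.18541.
K/(mc²) = γ − 1 = 2.18541 − 1 = 1.19.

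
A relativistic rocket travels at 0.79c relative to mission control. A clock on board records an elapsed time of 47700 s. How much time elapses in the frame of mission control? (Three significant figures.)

Lorentz factor: γ = (1 − 0.6241)^(−1/2) = 1.631.
Time dilation: Δt = γ·Δτ = 1.631 × 47700 = 77800 s.

77800 s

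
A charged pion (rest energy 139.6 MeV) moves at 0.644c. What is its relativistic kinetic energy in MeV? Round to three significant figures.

42.9 MeV

Lorentz factor: γ = (1 − 0.414736)^(−1/2) = 1.30715.
Kinetic energy: K = (γ − 1)mc² = (1.30715 − 1) × 139.6 MeV = 0.30715 × 139.6 = 42.9 MeV.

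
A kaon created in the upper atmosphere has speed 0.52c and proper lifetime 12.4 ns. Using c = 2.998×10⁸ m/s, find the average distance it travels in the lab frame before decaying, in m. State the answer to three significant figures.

With β = 0.52, γ = 1/√(1 − 0.52²) = 1/√0.7296 = 1.1707.
Lab-frame lifetime: Δt = γτ = 1.1707 × 12.4 ns = 14.517 ns.
Distance: d = vΔt = 0.52 × 2.998×10⁸ m/s × 1.4517×10^-8 s = 2.26 m.

2.26 m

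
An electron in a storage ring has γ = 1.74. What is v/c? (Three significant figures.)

0.818

β = √(1 − 1/γ²) = √(1 − 1/3.0276) = √0.669705 = 0.818.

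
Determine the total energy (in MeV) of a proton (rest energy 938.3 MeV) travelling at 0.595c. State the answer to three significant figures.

β² = 0.354025, so γ = 1/√0.645975 = 1.2442.
Total energy: E = γmc² = 1.2442 × 938.3 MeV = 1170 MeV.

1170 MeV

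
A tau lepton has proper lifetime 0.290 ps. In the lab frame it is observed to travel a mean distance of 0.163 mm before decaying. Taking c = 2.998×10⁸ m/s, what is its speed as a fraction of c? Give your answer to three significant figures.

Let x = d/(cτ) = 1.630×10^-4 m / (2.998×10⁸ m/s × 2.900×10^-13 s) = 1.8748. Since d = βγcτ, x = βγ = β/√(1−β²).
Solving: β² = x²/(1+x²) = 3.51488/4.51488 = 0.77851, so β = 0.882.

0.882c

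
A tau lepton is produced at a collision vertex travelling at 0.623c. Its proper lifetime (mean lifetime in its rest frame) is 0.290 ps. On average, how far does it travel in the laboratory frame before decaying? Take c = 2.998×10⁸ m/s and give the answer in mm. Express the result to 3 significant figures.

0.0692 mm

With β = 0.623, γ = 1/√(1 − 0.623²) = 1/√0.611871 = 1.2784.
Lab-frame lifetime: Δt = γτ = 1.2784 × 0.290 ps = 0.37074 ps.
Distance: d = vΔt = 0.623 × 2.998×10⁸ m/s × 3.7074×10^-13 s = 6.92×10^-5 m = 0.0692 mm.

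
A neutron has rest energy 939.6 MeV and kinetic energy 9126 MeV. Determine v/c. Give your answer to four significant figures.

K = (γ−1)mc², so γ = 1 + 9126/939.6 = 10.713.
Then v/c = √(1 − γ⁻²) = √(1 − 0.0087132) = √0.9912868 = 0.9956.

0.9956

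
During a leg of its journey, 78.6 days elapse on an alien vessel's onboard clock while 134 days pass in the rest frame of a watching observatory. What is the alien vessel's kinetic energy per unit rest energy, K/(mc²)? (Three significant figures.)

The time-dilation ratio gives γ = 134/78.6 = 1.70483.
K/(mc²) = γ − 1 = 1.70483 − 1 = 0.705.

0.705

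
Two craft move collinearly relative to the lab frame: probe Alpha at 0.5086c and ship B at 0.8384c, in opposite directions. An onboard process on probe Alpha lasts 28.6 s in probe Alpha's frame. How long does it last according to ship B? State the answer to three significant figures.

86.9 s

Transform probe Alpha's velocity into ship B's frame: (0.5086 + 0.8384)/(1 + 0.5086·0.8384) = 1.347/1.42641024, so the relative speed is 0.94433c.
At |u| = 0.94433c, γ = (1 − 0.891759)^(−1/2) = 3.0395.
Probe Alpha's interval is proper; time dilation gives Δt_B = γΔτ = 3.0395 × 28.6 s = 86.9 s.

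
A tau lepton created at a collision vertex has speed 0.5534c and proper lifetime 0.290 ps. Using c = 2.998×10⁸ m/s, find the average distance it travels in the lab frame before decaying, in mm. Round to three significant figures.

0.0578 mm

γ = 1/√(1 − β²) = 1/√(1 − 0.30625156) = 1/√0.69374844 = 1/0.832916 = 1.2006.
Lab-frame lifetime: Δt = γτ = 1.2006 × 0.290 ps = 0.34817 ps.
Distance: d = vΔt = 0.5534 × 2.998×10⁸ m/s × 3.4817×10^-13 s = 5.78×10^-5 m = 0.0578 mm.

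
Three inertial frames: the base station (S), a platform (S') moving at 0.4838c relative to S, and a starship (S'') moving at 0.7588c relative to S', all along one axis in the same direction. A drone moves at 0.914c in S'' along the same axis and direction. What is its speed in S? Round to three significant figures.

First combine the drone and starship (S''→S'): u₁ = (0.914 + 0.7588)/(1 + 0.914×0.7588) = 1.6728/1.6935432 = 0.98775.
Then combine with the platform (S'→S): u = (0.98775 + 0.4838)/(1 + 0.98775×0.4838) = 1.47155/1.47787345 = 0.99572.

0.996c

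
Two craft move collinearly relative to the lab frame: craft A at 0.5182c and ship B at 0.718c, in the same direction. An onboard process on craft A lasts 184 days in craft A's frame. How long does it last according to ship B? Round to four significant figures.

Transform craft A's velocity into ship B's frame: (0.5182 − 0.718)/(1 − 0.5182·0.718) = −0.1998/0.6279324, so the relative speed is 0.31819c.
At |u| = 0.31819c, γ = (1 − 0.101245)^(−1/2) = 1.0548.
The clock on craft A records proper time, so ship B measures Δt = γΔτ = 1.0548 × 184 = 194.1 days.

194.1 days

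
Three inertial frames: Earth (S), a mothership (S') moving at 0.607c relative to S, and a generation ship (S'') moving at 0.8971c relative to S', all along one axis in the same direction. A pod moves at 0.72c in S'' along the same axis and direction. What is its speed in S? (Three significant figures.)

Compose velocities in two stages. Stage 1 (into S'): u₁ = (0.72+0.8971)/(1+0.72×0.8971) = 0.98249.
Stage 2 (into S): u = (0.98249+0.607)/(1+0.98249×0.607) = 0.99569, so the speed is 0.996c.

0.996c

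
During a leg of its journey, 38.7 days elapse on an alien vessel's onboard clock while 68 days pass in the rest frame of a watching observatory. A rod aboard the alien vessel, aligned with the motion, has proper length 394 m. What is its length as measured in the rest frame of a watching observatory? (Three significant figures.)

γ = Δt/Δτ = 68/38.7 = 1.75711.
L = L₀/γ = 394/1.75711 = 224 m.

224 m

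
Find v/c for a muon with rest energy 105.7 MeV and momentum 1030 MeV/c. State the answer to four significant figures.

pc/(mc²) = 1030/105.7 = 9.7446 = βγ = β/√(1−β²).
So β² = x²/(1 + x²) with x = 9.7446: x² = 94.9572, β² = 94.9572/95.9572 = 0.989579, β = 0.9948.

0.9948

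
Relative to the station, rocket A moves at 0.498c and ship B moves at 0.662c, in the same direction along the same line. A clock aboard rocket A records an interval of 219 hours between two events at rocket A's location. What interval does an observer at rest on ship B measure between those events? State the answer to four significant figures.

225.9 hours

Speed of rocket A in ship B's frame: u = (v_A − v_B)/(1 − v_A v_B/c²) = (0.498 − 0.662)/(1 − 0.498×0.662) = −0.164/0.670324 = −0.24466; |u| = 0.24466c.
At |u| = 0.24466c, γ = (1 − 0.0598585)^(−1/2) = 1.0313.
The clock on rocket A records proper time, so ship B measures Δt = γΔτ = 1.0313 × 219 = 225.9 hours.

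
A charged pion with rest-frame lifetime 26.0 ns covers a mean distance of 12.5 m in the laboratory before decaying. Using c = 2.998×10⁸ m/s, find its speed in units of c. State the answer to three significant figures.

Let x = d/(cτ) = 12.50 m / (2.998×10⁸ m/s × 2.600×10^-8 s) = 1.6036. Since d = βγcτ, x = βγ = β/√(1−β²).
Solving: β² = x²/(1+x²) = 2.57153/3.57153 = 0.720008, so β = 0.849.

0.849c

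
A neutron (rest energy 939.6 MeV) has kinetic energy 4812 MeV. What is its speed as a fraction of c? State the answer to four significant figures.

K = (γ−1)mc², so γ = 1 + 4812/939.6 = 6.1213.
Then v/c = √(1 − γ⁻²) = √(1 − 0.0266878) = √0.9733122 = 0.9866.

0.9866c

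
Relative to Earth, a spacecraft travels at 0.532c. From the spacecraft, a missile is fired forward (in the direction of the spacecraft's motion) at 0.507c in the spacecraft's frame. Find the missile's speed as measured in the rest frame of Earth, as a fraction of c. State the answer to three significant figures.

0.818c

In units of c, u = (u' + v)/(1 + u'v) with u' = 0.507 and v = 0.532.
Numerator: 0.507 + 0.532 = 1.039. Denominator: 1 + (0.507)(0.532) = 1.269724.
u = 1.039/1.269724 = 0.81829, so the speed is 0.818c.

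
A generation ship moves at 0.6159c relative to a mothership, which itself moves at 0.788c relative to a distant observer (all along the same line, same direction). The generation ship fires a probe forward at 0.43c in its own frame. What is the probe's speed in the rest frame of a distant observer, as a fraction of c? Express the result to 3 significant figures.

Apply u = (u'+v)/(1+u'v) twice. Probe in the mothership frame: (0.43+0.6159)/(1+0.43·0.6159) = 1.0459/1.264837 = 0.8269c.
That velocity, transformed to the rest frame of a distant observer: (0.8269+0.788)/(1+0.8269·0.788) = 1.6149/1.6515972 = 0.97778c.

0.978c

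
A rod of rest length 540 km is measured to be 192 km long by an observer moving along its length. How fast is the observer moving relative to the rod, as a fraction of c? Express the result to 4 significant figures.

0.9347c

Length contraction gives γ = L₀/L = 540/192 = 2.8125.
β = √(1 − 1/γ²) = √0.87358 = 0.9347.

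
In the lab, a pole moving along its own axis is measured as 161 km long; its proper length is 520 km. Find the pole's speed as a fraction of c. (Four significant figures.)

0.9509c

Length contraction gives γ = L₀/L = 520/161 = 3.2298.
β = √(1 − 1/γ²) = √0.904138 = 0.9509.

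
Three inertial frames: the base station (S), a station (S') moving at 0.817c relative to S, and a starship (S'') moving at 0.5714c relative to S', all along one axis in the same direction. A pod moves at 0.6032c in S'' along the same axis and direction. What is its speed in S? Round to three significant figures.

0.986c

Compose velocities in two stages. Stage 1 (into S'): u₁ = (0.6032+0.5714)/(1+0.6032×0.5714) = 0.87352.
Stage 2 (into S): u = (0.87352+0.817)/(1+0.87352×0.817) = 0.98649, so the speed is 0.986c.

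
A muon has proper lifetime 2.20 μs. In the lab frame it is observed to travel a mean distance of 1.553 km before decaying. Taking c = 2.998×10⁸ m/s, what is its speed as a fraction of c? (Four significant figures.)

0.9204c

d = βγcτ ⇒ βγ = d/(cτ) = 1553 m / (659.56 m) = 2.3546.
β = (βγ)/√(1+(βγ)²) = 2.3546/√6.54414 = 0.9204.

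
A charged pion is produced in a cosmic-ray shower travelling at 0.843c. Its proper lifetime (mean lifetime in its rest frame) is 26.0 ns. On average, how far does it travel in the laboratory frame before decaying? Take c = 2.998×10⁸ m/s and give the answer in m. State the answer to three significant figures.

12.2 m

Lorentz factor: γ = (1 − 0.710649)^(−1/2) = 1.859.
Lab-frame lifetime: Δt = γτ = 1.859 × 26.0 ns = 48.334 ns.
Distance: d = vΔt = 0.843 × 2.998×10⁸ m/s × 4.8334×10^-8 s = 12.2 m.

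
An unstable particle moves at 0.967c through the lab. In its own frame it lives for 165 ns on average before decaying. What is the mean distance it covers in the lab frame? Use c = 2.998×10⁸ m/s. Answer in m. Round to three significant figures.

188 m

γ = 1/√(1 − β²) = 1/√(1 − 0.935089) = 1/√0.064911 = 1/0.254776 = 3.925.
Lab-frame lifetime: Δt = γτ = 3.925 × 165 ns = 647.62 ns.
Distance: d = vΔt = 0.967 × 2.998×10⁸ m/s × 6.4762×10^-7 s = 188 m.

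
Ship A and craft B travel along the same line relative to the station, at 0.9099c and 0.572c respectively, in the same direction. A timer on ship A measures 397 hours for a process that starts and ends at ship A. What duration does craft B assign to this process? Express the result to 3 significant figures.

Transform ship A's velocity into craft B's frame: (0.9099 − 0.572)/(1 − 0.9099·0.572) = 0.3379/0.4795372, so the relative speed is 0.70464c.
At |u| = 0.70464c, γ = (1 − 0.496518)^(−1/2) = 1.4093.
The clock on ship A records proper time, so craft B measures Δt = γΔτ = 1.4093 × 397 = 559 hours.

559 hours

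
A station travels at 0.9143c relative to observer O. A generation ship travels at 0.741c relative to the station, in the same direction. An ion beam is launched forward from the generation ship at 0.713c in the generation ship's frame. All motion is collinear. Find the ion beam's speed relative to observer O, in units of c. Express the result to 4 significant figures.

Apply u = (u'+v)/(1+u'v) twice. Ion beam in the station frame: (0.713+0.741)/(1+0.713·0.741) = 1.454/1.528333 = 0.95136c.
That velocity, transformed to the rest frame of observer O: (0.95136+0.9143)/(1+0.95136·0.9143) = 1.86566/1.869828448 = 0.99777c.

0.9978c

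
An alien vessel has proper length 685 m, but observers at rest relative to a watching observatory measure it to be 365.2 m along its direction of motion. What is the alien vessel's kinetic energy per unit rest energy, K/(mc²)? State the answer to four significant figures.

From L = L₀/γ: γ = 685/365.2 = 1.87568.
K/(mc²) = γ − 1 = 1.87568 − 1 = 0.8757.

0.8757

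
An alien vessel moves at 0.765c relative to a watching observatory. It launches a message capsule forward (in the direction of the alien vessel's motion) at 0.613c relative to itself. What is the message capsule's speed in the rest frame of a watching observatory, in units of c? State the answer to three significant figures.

In units of c, u = (u' + v)/(1 + u'v) with u' = 0.613 and v = 0.765.
Numerator: 0.613 + 0.765 = 1.378. Denominator: 1 + (0.613)(0.765) = 1.468945.
u = 1.378/1.468945 = 0.93809, so the speed is 0.938c.

0.938c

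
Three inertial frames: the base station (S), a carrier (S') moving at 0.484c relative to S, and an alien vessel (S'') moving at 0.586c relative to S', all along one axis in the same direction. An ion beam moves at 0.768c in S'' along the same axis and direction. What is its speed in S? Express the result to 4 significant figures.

Compose velocities in two stages. Stage 1 (into S'): u₁ = (0.768+0.586)/(1+0.768×0.586) = 0.93376.
Stage 2 (into S): u = (0.93376+0.484)/(1+0.93376×0.484) = 0.97646, so the speed is 0.9765c.

0.9765c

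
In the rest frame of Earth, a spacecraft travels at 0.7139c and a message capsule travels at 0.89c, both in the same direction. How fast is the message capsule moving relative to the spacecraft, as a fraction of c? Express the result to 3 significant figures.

0.483c

Transform to the spacecraft's frame: u' = (u − v)/(1 − uv/c²).
u' = (0.89 − 0.7139)/(1 − 0.89×0.7139) = 0.1761/0.364629 = 0.48296.
Speed in the spacecraft's frame: 0.483c (in the same direction).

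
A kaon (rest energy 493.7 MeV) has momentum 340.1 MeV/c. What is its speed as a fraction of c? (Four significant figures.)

0.5673c

βγ = pc/(mc²) = 340.1/493.7 = 0.68888.
Since γ² = 1 + (βγ)² = 1.474556, γ = √1.474556 = 1.21431, and β = (βγ)/γ = 0.68888/1.21431 = 0.5673.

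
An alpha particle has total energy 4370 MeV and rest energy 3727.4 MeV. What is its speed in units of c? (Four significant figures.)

Total energy E = γmc² gives γ = 4370/3727.4 = 1.1724.
Hence β = √(1 − 1/γ²) = √(1 − 0.727526) = √0.272474 = 0.5220.

0.5220c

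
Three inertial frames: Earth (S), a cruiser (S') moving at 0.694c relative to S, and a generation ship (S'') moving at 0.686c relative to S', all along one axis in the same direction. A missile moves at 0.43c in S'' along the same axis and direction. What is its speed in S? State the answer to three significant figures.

First combine the missile and generation ship (S''→S'): u₁ = (0.43 + 0.686)/(1 + 0.43×0.686) = 1.116/1.29498 = 0.86179.
Then combine with the cruiser (S'→S): u = (0.86179 + 0.694)/(1 + 0.86179×0.694) = 1.55579/1.59808226 = 0.97354.

0.974c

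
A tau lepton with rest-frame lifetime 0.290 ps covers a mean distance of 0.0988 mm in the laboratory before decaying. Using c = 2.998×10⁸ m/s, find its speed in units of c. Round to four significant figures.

Let x = d/(cτ) = 9.880×10^-5 m / (2.998×10⁸ m/s × 2.900×10^-13 s) = 1.1364. Since d = βγcτ, x = βγ = β/√(1−β²).
Solving: β² = x²/(1+x²) = 1.2914/2.2914 = 0.563586, so β = 0.7507.

0.7507c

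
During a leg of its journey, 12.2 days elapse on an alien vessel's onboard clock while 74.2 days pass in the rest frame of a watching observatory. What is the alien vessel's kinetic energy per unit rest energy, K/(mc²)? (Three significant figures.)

5.08

The time-dilation ratio gives γ = 74.2/12.2 = 6.08197.
Since K = (γ−1)mc², K/(mc²) = 6.08197 − 1 = 5.08.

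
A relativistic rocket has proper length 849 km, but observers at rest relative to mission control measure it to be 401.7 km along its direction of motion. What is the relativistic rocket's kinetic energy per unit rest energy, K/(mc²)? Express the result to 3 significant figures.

Length contraction gives γ = L₀/L = 849/401.7 = 2.11352.
K/(mc²) = γ − 1 = 2.11352 − 1 = 1.11.

1.11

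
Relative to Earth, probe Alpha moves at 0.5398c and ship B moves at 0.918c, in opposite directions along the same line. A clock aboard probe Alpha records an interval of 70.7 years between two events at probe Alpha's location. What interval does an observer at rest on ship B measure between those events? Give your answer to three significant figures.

The velocity of probe Alpha relative to ship B is (0.5398 + 0.918)c / (1 + 0.5398×0.918) = 0.97477c; relative speed 0.97477c.
γ for this relative speed: γ = 1/√(1 − 0.950177) = 4.4801.
The clock on probe Alpha records proper time, so ship B measures Δt = γΔτ = 4.4801 × 70.7 = 317 years.

317 years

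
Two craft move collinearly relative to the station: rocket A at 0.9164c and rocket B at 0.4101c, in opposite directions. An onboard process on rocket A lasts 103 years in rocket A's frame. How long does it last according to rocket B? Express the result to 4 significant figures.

388.2 years

Transform rocket A's velocity into rocket B's frame: (0.9164 + 0.4101)/(1 + 0.9164·0.4101) = 1.3265/1.37581564, so the relative speed is 0.96416c.
At |u| = 0.96416c, γ = (1 − 0.929605)^(−1/2) = 3.769.
The clock on rocket A records proper time, so rocket B measures Δt = γΔτ = 3.769 × 103 = 388.2 years.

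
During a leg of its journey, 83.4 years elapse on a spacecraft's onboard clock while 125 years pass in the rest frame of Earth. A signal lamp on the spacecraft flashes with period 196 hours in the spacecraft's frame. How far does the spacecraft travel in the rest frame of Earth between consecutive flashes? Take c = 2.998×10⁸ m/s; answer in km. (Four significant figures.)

The time-dilation ratio gives γ = 125/83.4 = 1.4988.
β = √(1 − 1/γ²) = 0.74488. Lab-frame period = γτ = 1.4988×196 hours = 293.76 hours. Distance = βc × γτ = 0.74488 × 2.998×10⁸ m/s × 1057536 s = 2.3616×10^14 m = 2.362×10^11 km.

2.362×10^11 km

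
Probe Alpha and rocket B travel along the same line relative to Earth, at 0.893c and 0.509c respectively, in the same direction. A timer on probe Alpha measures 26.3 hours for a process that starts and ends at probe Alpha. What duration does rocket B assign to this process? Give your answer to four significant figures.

37.03 hours

The velocity of probe Alpha relative to rocket B is (0.893 − 0.509)c / (1 − 0.893×0.509) = 0.70399c; relative speed 0.70399c.
At |u| = 0.70399c, γ = (1 − 0.495602)^(−1/2) = 1.408.
Probe Alpha's interval is proper; time dilation gives Δt_B = γΔτ = 1.408 × 26.3 hours = 37.03 hours.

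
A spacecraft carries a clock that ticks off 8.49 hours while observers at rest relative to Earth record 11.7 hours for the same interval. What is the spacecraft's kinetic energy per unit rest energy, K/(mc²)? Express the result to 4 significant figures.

From Δt = γΔτ: γ = 11.7/8.49 = 1.37809.
Since K = (γ−1)mc², K/(mc²) = 1.37809 − 1 = 0.3781.

0.3781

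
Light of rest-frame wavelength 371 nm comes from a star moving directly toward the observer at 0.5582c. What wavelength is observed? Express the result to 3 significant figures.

Relativistic Doppler for wavelength: λ_obs = λ_src · √((1−β)/(1+β)).
With β = 0.5582: factor = √(0.4418/1.5582) = 0.53248.
λ_obs = 371 × 0.53248 = 198 nm.

198 nm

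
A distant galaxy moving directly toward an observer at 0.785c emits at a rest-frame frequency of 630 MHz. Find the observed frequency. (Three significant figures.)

1820 MHz

Relativistic Doppler (source moving toward): f_obs = f_src · √((1+β)/(1−β)).
With β = 0.785: factor = √(1.785/0.215) = 2.8814.
f_obs = 630 × 2.8814 = 1820 MHz.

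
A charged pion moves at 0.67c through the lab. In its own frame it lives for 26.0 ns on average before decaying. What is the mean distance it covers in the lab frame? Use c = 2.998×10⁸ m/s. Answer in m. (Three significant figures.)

γ = 1/√(1 − β²) = 1/√(1 − 0.4489) = 1/√0.5511 = 1/0.742361 = 1.3471.
Lab-frame lifetime: Δt = γτ = 1.3471 × 26.0 ns = 35.025 ns.
Distance: d = vΔt = 0.67 × 2.998×10⁸ m/s × 3.5025×10^-8 s = 7.04 m.

7.04 m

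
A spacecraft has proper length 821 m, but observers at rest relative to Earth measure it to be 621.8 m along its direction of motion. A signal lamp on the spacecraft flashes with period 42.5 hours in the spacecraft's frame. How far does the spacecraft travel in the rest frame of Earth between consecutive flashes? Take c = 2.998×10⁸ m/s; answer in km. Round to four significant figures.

γ = L₀/L = 821/621.8 = 1.32036.
β = √(1 − 1/γ²) = 0.65299. Lab-frame period = γτ = 1.32036×42.5 hours = 56.115 hours. Distance = βc × γτ = 0.65299 × 2.998×10⁸ m/s × 202014 s = 3.9548×10^13 m = 3.955×10^10 km.

3.955×10^10 km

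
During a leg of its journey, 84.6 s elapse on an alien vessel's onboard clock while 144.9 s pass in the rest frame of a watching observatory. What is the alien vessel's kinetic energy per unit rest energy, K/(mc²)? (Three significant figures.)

The time-dilation ratio gives γ = 144.9/84.6 = 1.71277.
K/(mc²) = γ − 1 = 1.71277 − 1 = 0.713.

0.713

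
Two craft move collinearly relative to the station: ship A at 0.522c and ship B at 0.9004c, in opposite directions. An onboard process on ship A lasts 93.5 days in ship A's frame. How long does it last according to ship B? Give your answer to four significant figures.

The velocity of ship A relative to ship B is (0.522 + 0.9004)c / (1 + 0.522×0.9004) = 0.96761c; relative speed 0.96761c.
γ for this relative speed: γ = 1/√(1 − 0.936269) = 3.9612.
The clock on ship A records proper time, so ship B measures Δt = γΔτ = 3.9612 × 93.5 = 370.4 days.

370.4 days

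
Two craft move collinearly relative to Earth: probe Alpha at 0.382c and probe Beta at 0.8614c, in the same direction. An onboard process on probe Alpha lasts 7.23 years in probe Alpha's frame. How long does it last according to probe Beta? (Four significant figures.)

10.33 years

Transform probe Alpha's velocity into probe Beta's frame: (0.382 − 0.8614)/(1 − 0.382·0.8614) = −0.4794/0.6709452, so the relative speed is 0.71451c.
γ for this relative speed: γ = 1/√(1 − 0.510525) = 1.4293.
The clock on probe Alpha records proper time, so probe Beta measures Δt = γΔτ = 1.4293 × 7.23 = 10.33 years.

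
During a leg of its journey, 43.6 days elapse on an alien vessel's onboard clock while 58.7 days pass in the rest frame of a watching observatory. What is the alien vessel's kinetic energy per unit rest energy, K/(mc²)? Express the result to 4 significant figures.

0.3463

The time-dilation ratio gives γ = 58.7/43.6 = 1.34633.
K/(mc²) = γ − 1 = 1.34633 − 1 = 0.3463.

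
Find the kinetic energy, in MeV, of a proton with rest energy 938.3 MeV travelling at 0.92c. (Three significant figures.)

γ = 1/√(1 − β²) = 1/√(1 − 0.8464) = 1/√0.1536 = 1/0.391918 = 2.5516.
Kinetic energy: K = (γ − 1)mc² = (2.5516 − 1) × 938.3 MeV = 1.5516 × 938.3 = 1460 MeV.

1460 MeV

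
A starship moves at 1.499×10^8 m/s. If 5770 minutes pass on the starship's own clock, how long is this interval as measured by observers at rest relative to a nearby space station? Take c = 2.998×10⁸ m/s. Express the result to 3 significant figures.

β = v/c = (1.499×10^8 m/s)/(2.998×10⁸ m/s) = 0.5.
Lorentz factor: γ = (1 − 0.25)^(−1/2) = 1.1547.
The onboard clock measures proper time, so the interval in the rest frame of a nearby space station is dilated: Δt = γ·Δτ = 1.1547 × 5770 minutes = 6660 minutes.

6660 minutes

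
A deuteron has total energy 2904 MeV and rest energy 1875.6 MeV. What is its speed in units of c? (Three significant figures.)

Total energy E = γmc² gives γ = 2904/1875.6 = 1.5483.
Hence β = √(1 − 1/γ²) = √(1 − 0.417148) = √0.582852 = 0.763.

0.763c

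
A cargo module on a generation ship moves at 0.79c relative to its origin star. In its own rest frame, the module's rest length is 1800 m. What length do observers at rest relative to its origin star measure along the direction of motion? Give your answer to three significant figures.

γ = 1/√(1 − β²) = 1/√(1 − 0.6241) = 1/√0.3759 = 1/0.613107 = 1.631.
Along the direction of motion the measured length is L₀/γ = 1800/1.631 = 1100 m.

1100 m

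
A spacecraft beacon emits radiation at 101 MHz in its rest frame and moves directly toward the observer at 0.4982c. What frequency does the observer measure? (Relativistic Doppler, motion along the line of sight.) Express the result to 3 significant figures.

Relativistic Doppler (source moving toward): f_obs = f_src · √((1+β)/(1−β)).
With β = 0.4982: factor = √(1.4982/0.5018) = 1.7279.
f_obs = 101 × 1.7279 = 175 MHz.

175 MHz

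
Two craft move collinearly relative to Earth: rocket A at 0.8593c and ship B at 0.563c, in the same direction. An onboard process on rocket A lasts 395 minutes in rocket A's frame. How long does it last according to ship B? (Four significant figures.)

482.4 minutes

Transform rocket A's velocity into ship B's frame: (0.8593 − 0.563)/(1 − 0.8593·0.563) = 0.2963/0.5162141, so the relative speed is 0.57399c.
γ for this relative speed: γ = 1/√(1 − 0.329465) = 1.2212.
Rocket A's interval is proper; time dilation gives Δt_B = γΔτ = 1.2212 × 395 minutes = 482.4 minutes.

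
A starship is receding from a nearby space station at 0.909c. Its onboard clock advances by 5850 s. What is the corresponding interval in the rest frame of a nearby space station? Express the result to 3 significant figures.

14000 s

β² = 0.826281, so γ = 1/√0.173719 = 2.3993.
The onboard clock measures proper time, so the interval in the rest frame of a nearby space station is dilated: Δt = γ·Δτ = 2.3993 × 5850 s = 14000 s.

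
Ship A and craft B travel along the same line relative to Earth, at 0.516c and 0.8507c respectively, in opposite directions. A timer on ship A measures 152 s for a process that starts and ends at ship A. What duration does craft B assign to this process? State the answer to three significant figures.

The velocity of ship A relative to craft B is (0.516 + 0.8507)c / (1 + 0.516×0.8507) = 0.94978c; relative speed 0.94978c.
At |u| = 0.94978c, γ = (1 − 0.902082)^(−1/2) = 3.1957.
The clock on ship A records proper time, so craft B measures Δt = γΔτ = 3.1957 × 152 = 486 s.

486 s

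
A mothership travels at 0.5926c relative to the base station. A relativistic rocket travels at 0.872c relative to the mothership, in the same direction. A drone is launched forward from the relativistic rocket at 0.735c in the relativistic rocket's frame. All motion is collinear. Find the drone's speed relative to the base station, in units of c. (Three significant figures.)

0.995c

First combine the drone and relativistic rocket (S''→S'): u₁ = (0.735 + 0.872)/(1 + 0.735×0.872) = 1.607/1.64092 = 0.97933.
Then combine with the mothership (S'→S): u = (0.97933 + 0.5926)/(1 + 0.97933×0.5926) = 1.57193/1.580350958 = 0.99467.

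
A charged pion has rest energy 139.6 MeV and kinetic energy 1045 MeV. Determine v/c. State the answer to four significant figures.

K = (γ−1)mc², so γ = 1 + 1045/139.6 = 8.4857.
Then v/c = √(1 − γ⁻²) = √(1 − 0.0138875) = √0.9861125 = 0.9930.

0.9930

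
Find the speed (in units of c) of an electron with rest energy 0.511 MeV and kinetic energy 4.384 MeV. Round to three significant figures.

K = (γ−1)mc², so γ = 1 + 4.384/0.511 = 9.5793.
Then v/c = √(1 − γ⁻²) = √(1 − 0.0108976) = √0.9891024 = 0.995.

0.995c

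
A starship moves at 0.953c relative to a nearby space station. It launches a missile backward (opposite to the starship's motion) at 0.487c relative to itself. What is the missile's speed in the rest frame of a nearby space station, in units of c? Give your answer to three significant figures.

0.870c

In units of c, u = (u' + v)/(1 + u'v) with u' = −0.487 and v = 0.953.
Numerator: −0.487 + 0.953 = 0.466. Denominator: 1 + (−0.487)(0.953) = 0.535889.
u = 0.466/0.535889 = 0.86958, so the speed is 0.870c.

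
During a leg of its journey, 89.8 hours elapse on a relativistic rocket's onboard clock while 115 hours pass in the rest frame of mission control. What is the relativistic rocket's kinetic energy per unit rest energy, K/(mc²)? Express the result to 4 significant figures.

γ = Δt/Δτ = 115/89.8 = 1.28062.
K/(mc²) = γ − 1 = 1.28062 − 1 = 0.2806.

0.2806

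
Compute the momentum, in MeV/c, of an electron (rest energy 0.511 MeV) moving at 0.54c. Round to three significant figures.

With β = 0.54, γ = 1/√(1 − 0.54²) = 1/√0.7084 = 1.1881.
Momentum: p = γβ·mc = 1.1881 × 0.54 × 0.511 MeV/c = 0.328 MeV/c.

0.328 MeV/c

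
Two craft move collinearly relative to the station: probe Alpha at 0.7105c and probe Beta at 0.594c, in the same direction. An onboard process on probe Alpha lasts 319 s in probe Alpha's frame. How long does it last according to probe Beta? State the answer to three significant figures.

The velocity of probe Alpha relative to probe Beta is (0.7105 − 0.594)c / (1 − 0.7105×0.594) = 0.20157c; relative speed 0.20157c.
At |u| = 0.20157c, γ = (1 − 0.0406305)^(−1/2) = 1.021.
The clock on probe Alpha records proper time, so probe Beta measures Δt = γΔτ = 1.021 × 319 = 326 s.

326 s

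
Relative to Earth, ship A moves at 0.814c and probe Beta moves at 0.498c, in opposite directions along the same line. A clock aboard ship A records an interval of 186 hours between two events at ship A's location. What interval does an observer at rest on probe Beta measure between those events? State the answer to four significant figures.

Transform ship A's velocity into probe Beta's frame: (0.814 + 0.498)/(1 + 0.814·0.498) = 1.312/1.405372, so the relative speed is 0.93356c.
γ for this relative speed: γ = 1/√(1 − 0.871534) = 2.79.
Ship A's interval is proper; time dilation gives Δt_B = γΔτ = 2.79 × 186 hours = 518.9 hours.

518.9 hours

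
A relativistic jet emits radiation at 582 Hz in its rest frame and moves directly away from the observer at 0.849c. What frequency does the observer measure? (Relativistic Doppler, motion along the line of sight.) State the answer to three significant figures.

Relativistic Doppler (source moving away): f_obs = f_src · √((1−β)/(1+β)).
With β = 0.849: factor = √(0.151/1.849) = 0.28577.
f_obs = 582 × 0.28577 = 166 Hz.

166 Hz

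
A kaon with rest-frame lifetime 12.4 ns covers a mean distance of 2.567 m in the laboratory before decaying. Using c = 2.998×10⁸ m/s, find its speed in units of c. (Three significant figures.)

Lab distance = (lab lifetime)·v = γτ·βc, so βγ = d/(cτ) = 2.567/(2.998×10⁸ × 1.240×10^-8) = 0.69051.
With βγ = 0.69051: γ² = 1 + (βγ)² = 1.476804, and β = (βγ)/γ = 0.69051/1.21524 = 0.568.

0.568c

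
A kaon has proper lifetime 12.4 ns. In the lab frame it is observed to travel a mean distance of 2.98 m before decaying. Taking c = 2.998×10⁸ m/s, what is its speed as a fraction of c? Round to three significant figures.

0.625c

Lab distance = (lab lifetime)·v = γτ·βc, so βγ = d/(cτ) = 2.980/(2.998×10⁸ × 1.240×10^-8) = 0.80161.
With βγ = 0.80161: γ² = 1 + (βγ)² = 1.642579, and β = (βγ)/γ = 0.80161/1.28163 = 0.625.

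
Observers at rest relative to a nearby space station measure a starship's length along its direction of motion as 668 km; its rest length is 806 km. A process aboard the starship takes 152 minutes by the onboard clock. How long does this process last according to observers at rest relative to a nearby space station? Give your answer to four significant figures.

Length contraction gives γ = L₀/L = 806/668 = 1.20659.
Δt = γΔτ = 1.20659 × 152 = 183.4 minutes.

183.4 minutes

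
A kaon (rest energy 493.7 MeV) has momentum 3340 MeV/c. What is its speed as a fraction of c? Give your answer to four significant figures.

pc/(mc²) = 3340/493.7 = 6.7652 = βγ = β/√(1−β²).
So β² = x²/(1 + x²) with x = 6.7652: x² = 45.7679, β² = 45.7679/46.7679 = 0.978618, β = 0.9893.

0.9893c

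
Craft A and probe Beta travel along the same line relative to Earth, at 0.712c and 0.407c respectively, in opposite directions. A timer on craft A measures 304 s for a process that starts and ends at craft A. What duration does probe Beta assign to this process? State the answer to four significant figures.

Speed of craft A in probe Beta's frame: u = (v_A + v_B)/(1 + v_A v_B/c²) = (0.712 + 0.407)/(1 + 0.712×0.407) = 1.119/1.289784 = 0.86759; |u| = 0.86759c.
At |u| = 0.86759c, γ = (1 − 0.752712)^(−1/2) = 2.0109.
Craft A's interval is proper; time dilation gives Δt_B = γΔτ = 2.0109 × 304 s = 611.3 s.

611.3 s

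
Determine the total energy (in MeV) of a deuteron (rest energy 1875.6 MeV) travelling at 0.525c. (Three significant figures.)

2200 MeV

With β = 0.525, γ = 1/√(1 − 0.525²) = 1/√0.724375 = 1.1749.
Total energy: E = γmc² = 1.1749 × 1875.6 MeV = 2200 MeV.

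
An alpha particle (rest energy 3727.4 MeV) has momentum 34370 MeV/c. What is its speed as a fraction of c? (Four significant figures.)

pc/(mc²) = 34370/3727.4 = 9.2209 = βγ = β/√(1−β²).
So β² = x²/(1 + x²) with x = 9.2209: x² = 85.025, β² = 85.025/86.025 = 0.988375, β = 0.9942.

0.9942c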